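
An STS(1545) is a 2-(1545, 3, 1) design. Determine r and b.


An STS(v) is a 2-(v, 3, 1) BIBD: block size k = 3, λ = 1.
Replication: r(k − 1) = λ(v − 1) ⇒ r·2 = 1545 − 1 = 1544 ⇒ r = 772.
Block count: b = v(v − 1)/6 = 1545·1544/6 = 2385480/6 = 397580.
(Check via bk = vr: 397580·3 = 1192740 = 1545·772 = 1192740 ✓.)

r = 772, b = 397580.


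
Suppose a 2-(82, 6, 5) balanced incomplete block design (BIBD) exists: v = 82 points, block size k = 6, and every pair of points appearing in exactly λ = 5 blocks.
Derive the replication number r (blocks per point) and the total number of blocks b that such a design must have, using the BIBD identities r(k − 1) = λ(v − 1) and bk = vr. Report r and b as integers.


Any 2-(v, k, λ) BIBD satisfies two necessary conditions:
  (i)  Each point sits in r blocks, and counting incidences through any fixed point gives r(k − 1) = λ(v − 1), so r = λ(v − 1)/(k − 1).
  (ii) Total incidences bk = vr, so b = vr/k.
Step 1: r = λ(v − 1)/(k − 1) = 5·(82 − 1)/(6 − 1) = 5·81/5 = 405/5 = 81.
Step 2: b = vr/k = 82·81/6 = 6642/6 = 1107.
Check integrality: r = 81 ∈ Z ✓, b = 1107 ∈ Z ✓.
(These identities are necessary conditions: they determine r and b for any design with these parameters, but do not by themselves prove that one exists.)

r = 81, b = 1107.


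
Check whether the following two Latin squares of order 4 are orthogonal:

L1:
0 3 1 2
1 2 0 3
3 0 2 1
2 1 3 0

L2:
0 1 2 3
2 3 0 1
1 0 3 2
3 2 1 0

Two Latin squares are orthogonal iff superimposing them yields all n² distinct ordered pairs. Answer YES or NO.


Form the n² = 16 superimposed pairs (L1[i][j], L2[i][j]), row by row (rows and columns indexed from 0):
row 0: (0,0) (3,1) (1,2) (2,3)
row 1: (1,2) (2,3) (0,0) (3,1)
row 2: (3,1) (0,0) (2,3) (1,2)
row 3: (2,3) (1,2) (3,1) (0,0)
Orthogonality requires all 16 pairs distinct.
But the pair (1,2) repeats: cell (0,2) has L1 = 1, L2 = 2, and cell (1,0) has L1 = 1, L2 = 2.
A repeated pair means some other pair never occurs (only 4 distinct pairs out of 16), so the squares are not orthogonal.
Conclusion: NO.

NO


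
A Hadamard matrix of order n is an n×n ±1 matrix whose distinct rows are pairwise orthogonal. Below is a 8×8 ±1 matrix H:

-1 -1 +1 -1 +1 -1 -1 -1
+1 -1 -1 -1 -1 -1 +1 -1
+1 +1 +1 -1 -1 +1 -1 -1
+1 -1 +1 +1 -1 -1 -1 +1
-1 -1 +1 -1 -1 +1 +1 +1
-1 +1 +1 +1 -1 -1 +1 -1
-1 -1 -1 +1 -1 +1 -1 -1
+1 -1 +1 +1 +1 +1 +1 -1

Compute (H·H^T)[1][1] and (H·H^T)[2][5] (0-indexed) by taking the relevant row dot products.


Row 1 of H: [1, -1, -1, -1, -1, -1, 1, -1].
Row 2 of H: [1, 1, 1, -1, -1, 1, -1, -1].
Row 5 of H: [-1, 1, 1, 1, -1, -1, 1, -1].
(H·H^T)[1][1] = Σ_j H[1][j]·H[1][j] = (1)² + (-1)² + (-1)² + (-1)² + (-1)² + (-1)² + (1)² + (-1)² = 1 + 1 + 1 + 1 + 1 + 1 + 1 + 1 = 8.
(H·H^T)[2][5] = Σ_j H[2][j]·H[5][j] = (1)·(-1) + (1)·(1) + (1)·(1) + (-1)·(1) + (-1)·(-1) + (1)·(-1) + (-1)·(1) + (-1)·(-1) = -1 + 1 + 1 + -1 + 1 + -1 + -1 + 1 = 0.
So rows 2 and 5 are orthogonal; the diagonal entry equals n = 8.

(1,1) entry = 8; (2,5) entry = 0.


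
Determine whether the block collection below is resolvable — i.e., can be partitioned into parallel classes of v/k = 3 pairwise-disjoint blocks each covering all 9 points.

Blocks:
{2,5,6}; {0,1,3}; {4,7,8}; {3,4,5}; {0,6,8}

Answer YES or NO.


v = 9, block size k = 3, number of blocks = 5.
For resolvability, blocks must partition into parallel classes of size v/k = 3.
Total blocks must therefore be a multiple of 3: 5 = 3·1 + 2 ⇒ not divisible ✗.
Resolvable? NO.

NO


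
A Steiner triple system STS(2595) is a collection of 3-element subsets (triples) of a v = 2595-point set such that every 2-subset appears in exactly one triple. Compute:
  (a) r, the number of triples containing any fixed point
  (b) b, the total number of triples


An STS(v) is a 2-(v, 3, 1) BIBD: block size k = 3, λ = 1.
Replication: r(k − 1) = λ(v − 1) ⇒ r·2 = 2595 − 1 = 2594 ⇒ r = 1297.
Block count: bk = vr ⇒ b·3 = 2595·1297 = 3365715 ⇒ b = 1121905.

r = 1297, b = 1121905.


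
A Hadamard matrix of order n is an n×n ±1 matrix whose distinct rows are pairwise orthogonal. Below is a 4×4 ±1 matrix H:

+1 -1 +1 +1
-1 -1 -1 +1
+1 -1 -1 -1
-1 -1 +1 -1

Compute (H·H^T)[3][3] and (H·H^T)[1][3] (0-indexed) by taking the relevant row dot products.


Row 1 of H: [-1, -1, -1, 1].
Row 3 of H: [-1, -1, 1, -1].
(H·H^T)[3][3] = Σ_j H[3][j]·H[3][j] = (-1)² + (-1)² + (1)² + (-1)² = 1 + 1 + 1 + 1 = 4.
(H·H^T)[1][3] = Σ_j H[1][j]·H[3][j] = (-1)·(-1) + (-1)·(-1) + (-1)·(1) + (1)·(-1) = 1 + 1 + -1 + -1 = 0.
So rows 1 and 3 are orthogonal; the diagonal entry equals n = 4.

(3,3) entry = 4; (1,3) entry = 0.


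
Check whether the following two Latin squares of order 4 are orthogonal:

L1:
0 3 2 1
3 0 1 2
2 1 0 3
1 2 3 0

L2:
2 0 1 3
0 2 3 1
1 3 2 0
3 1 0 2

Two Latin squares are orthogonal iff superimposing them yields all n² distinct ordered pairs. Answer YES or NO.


Form the n² = 16 superimposed pairs (L1[i][j], L2[i][j]), row by row (rows and columns indexed from 0):
row 0: (0,2) (3,0) (2,1) (1,3)
row 1: (3,0) (0,2) (1,3) (2,1)
row 2: (2,1) (1,3) (0,2) (3,0)
row 3: (1,3) (2,1) (3,0) (0,2)
Orthogonality requires all 16 pairs distinct.
But the pair (3,0) repeats: cell (0,1) has L1 = 3, L2 = 0, and cell (1,0) has L1 = 3, L2 = 0.
A repeated pair means some other pair never occurs (only 4 distinct pairs out of 16), so the squares are not orthogonal.
Conclusion: NO.

NO


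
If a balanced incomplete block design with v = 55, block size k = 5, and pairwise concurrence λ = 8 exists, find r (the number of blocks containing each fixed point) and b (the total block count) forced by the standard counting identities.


Any 2-(v, k, λ) BIBD satisfies two necessary conditions:
  (i)  Each point sits in r blocks, and counting incidences through any fixed point gives r(k − 1) = λ(v − 1), so r = λ(v − 1)/(k − 1).
  (ii) Total incidences bk = vr, so b = vr/k.
Step 1: r = λ(v − 1)/(k − 1) = 8·(55 − 1)/(5 − 1) = 8·54/4 = 432/4 = 108.
Step 2: b = vr/k = 55·108/5 = 5940/5 = 1188.
Check integrality: r = 108 ∈ Z ✓, b = 1188 ∈ Z ✓.
(These identities are necessary conditions: they determine r and b for any design with these parameters, but do not by themselves prove that one exists.)

r = 108, b = 1188.


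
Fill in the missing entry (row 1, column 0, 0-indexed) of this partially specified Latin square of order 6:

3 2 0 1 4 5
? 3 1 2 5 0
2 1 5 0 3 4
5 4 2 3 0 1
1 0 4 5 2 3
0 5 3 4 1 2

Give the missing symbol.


Row 1 contains symbols [0, 1, 2, 3, 5] — missing [4].
Column 0 contains symbols [0, 1, 2, 3, 5] — missing [4].
The missing symbol must appear in both missing sets; intersection = [4].
Therefore the hidden value is 4.

Missing value = 4.


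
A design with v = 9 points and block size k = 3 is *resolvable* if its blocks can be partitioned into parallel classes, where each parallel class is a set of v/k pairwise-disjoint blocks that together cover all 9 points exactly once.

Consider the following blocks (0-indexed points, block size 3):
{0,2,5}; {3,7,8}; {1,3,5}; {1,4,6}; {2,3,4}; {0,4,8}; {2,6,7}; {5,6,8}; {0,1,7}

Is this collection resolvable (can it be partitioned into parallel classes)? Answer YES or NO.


v = 9, block size k = 3, number of blocks = 9.
For resolvability, blocks must partition into parallel classes of size v/k = 3.
Total blocks must therefore be a multiple of 3: 9 = 3·3 + 0 ⇒ divisible ✓.
Greedy packing gives 3 candidate class(es). Each should be a full parallel class (size 3, covers all 9 points).
  Class 1 (3 blocks): {0,2,5}; {3,7,8}; {1,4,6}. Points covered: [0, 1, 2, 3, 4, 5, 6, 7, 8].
  Class 2 (3 blocks): {1,3,5}; {0,4,8}; {2,6,7}. Points covered: [0, 1, 2, 3, 4, 5, 6, 7, 8].
  Class 3 (3 blocks): {2,3,4}; {5,6,8}; {0,1,7}. Points covered: [0, 1, 2, 3, 4, 5, 6, 7, 8].
All classes full (size 3)? YES. All classes cover every point? YES.
Resolvable? YES.

YES


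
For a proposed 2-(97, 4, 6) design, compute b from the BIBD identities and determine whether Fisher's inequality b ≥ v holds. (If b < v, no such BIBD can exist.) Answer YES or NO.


r = λ(v − 1)/(k − 1) = 6·96/3 = 192.
b = vr/k = 97·192/4 = 4656.
Fisher's inequality: b ≥ v ⇔ 4656 ≥ 97? YES.

YES


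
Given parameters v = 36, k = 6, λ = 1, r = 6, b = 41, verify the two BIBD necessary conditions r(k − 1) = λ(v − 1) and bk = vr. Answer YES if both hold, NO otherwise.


Condition (i): r(k − 1) = 6·5 = 30; λ(v − 1) = 1·35 = 35. Match? NO.
Condition (ii): bk = 41·6 = 246; vr = 36·6 = 216. Match? NO.
Both conditions hold? NO.

NO


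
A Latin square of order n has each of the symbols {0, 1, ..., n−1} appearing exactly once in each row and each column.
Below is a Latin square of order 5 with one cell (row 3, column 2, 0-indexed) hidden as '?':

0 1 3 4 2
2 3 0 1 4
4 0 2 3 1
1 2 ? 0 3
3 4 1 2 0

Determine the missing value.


Row 3 contains symbols [0, 1, 2, 3] — missing [4].
Column 2 contains symbols [0, 1, 2, 3] — missing [4].
The missing symbol must appear in both missing sets; intersection = [4].
Therefore the hidden value is 4.

Missing value = 4.


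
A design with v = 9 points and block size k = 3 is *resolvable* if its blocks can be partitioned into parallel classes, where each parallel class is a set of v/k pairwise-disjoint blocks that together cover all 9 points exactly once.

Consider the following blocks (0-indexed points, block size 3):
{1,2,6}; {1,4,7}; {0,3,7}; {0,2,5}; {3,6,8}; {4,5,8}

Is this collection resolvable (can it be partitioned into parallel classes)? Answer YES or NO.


v = 9, block size k = 3, number of blocks = 6.
For resolvability, blocks must partition into parallel classes of size v/k = 3.
Total blocks must therefore be a multiple of 3: 6 = 3·2 + 0 ⇒ divisible ✓.
Greedy packing gives 2 candidate class(es). Each should be a full parallel class (size 3, covers all 9 points).
  Class 1 (3 blocks): {1,2,6}; {0,3,7}; {4,5,8}. Points covered: [0, 1, 2, 3, 4, 5, 6, 7, 8].
  Class 2 (3 blocks): {1,4,7}; {0,2,5}; {3,6,8}. Points covered: [0, 1, 2, 3, 4, 5, 6, 7, 8].
All classes full (size 3)? YES. All classes cover every point? YES.
Resolvable? YES.

YES


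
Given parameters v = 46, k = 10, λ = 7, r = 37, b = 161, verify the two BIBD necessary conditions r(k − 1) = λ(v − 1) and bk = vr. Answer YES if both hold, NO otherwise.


Condition (i): r(k − 1) = 37·9 = 333; λ(v − 1) = 7·45 = 315. Match? NO.
Condition (ii): bk = 161·10 = 1610; vr = 46·37 = 1702. Match? NO.
Both conditions hold? NO.

NO


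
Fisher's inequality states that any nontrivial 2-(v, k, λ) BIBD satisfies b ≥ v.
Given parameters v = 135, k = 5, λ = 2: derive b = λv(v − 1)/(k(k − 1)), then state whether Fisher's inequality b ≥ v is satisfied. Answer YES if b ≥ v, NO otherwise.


b = λv(v − 1)/(k(k − 1)) = 2·135·134/(5·4) = 36180/20 = 1809.
Compare with v = 135: b ≥ v, so Fisher's inequality holds.

YES


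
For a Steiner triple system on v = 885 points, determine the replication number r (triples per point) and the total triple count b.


An STS(v) is a 2-(v, 3, 1) BIBD: block size k = 3, λ = 1.
Replication: r(k − 1) = λ(v − 1) ⇒ r·2 = 885 − 1 = 884 ⇒ r = 442.
Block count: b = v(v − 1)/6 = 885·884/6 = 782340/6 = 130390.

r = 442, b = 130390.


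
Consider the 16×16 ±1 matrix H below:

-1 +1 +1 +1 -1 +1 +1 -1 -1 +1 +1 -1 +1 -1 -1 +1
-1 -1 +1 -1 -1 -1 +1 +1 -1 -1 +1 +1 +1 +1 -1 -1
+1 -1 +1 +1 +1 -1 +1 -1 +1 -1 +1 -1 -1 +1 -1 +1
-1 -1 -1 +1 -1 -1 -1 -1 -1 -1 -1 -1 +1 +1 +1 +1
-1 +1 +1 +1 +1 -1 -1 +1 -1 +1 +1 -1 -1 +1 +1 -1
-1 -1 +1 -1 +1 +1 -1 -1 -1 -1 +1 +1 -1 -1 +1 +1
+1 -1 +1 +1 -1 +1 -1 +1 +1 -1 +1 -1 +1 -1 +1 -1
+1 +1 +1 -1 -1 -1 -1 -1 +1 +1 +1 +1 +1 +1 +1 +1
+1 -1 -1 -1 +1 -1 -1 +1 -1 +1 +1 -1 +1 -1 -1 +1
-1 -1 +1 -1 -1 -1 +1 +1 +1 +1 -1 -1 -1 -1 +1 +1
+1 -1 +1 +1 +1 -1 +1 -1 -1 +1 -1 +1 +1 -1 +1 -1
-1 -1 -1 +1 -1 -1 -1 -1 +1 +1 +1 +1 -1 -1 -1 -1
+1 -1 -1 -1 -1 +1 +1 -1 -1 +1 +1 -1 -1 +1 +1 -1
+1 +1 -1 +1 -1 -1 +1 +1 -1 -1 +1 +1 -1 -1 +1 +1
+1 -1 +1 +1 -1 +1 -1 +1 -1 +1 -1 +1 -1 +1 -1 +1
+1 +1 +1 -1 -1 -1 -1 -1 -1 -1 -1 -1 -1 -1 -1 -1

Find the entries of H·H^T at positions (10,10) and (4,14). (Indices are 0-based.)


Row 4 of H: [-1, 1, 1, 1, 1, -1, -1, 1, -1, 1, 1, -1, -1, 1, 1, -1].
Row 10 of H: [1, -1, 1, 1, 1, -1, 1, -1, -1, 1, -1, 1, 1, -1, 1, -1].
Row 14 of H: [1, -1, 1, 1, -1, 1, -1, 1, -1, 1, -1, 1, -1, 1, -1, 1].
(H·H^T)[10][10] = Σ_j H[10][j]·H[10][j] = (1)² + (-1)² + (1)² + (1)² + (1)² + (-1)² + (1)² + (-1)² + (-1)² + (1)² + (-1)² + (1)² + (1)² + (-1)² + (1)² + (-1)² = 1 + 1 + 1 + 1 + 1 + 1 + 1 + 1 + 1 + 1 + 1 + 1 + 1 + 1 + 1 + 1 = 16.
(H·H^T)[4][14] = Σ_j H[4][j]·H[14][j] = (-1)·(1) + (1)·(-1) + (1)·(1) + (1)·(1) + (1)·(-1) + (-1)·(1) + (-1)·(-1) + (1)·(1) + (-1)·(-1) + (1)·(1) + (1)·(-1) + (-1)·(1) + (-1)·(-1) + (1)·(1) + (1)·(-1) + (-1)·(1) = -1 + -1 + 1 + 1 + -1 + -1 + 1 + 1 + 1 + 1 + -1 + -1 + 1 + 1 + -1 + -1 = 0.
So rows 4 and 14 are orthogonal; the diagonal entry equals n = 16.

(10,10) entry = 16; (4,14) entry = 0.


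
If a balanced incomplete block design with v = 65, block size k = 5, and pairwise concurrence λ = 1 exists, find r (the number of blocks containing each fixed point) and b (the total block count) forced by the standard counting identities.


Any 2-(v, k, λ) BIBD satisfies two necessary conditions:
  (i)  Each point sits in r blocks, and counting incidences through any fixed point gives r(k − 1) = λ(v − 1), so r = λ(v − 1)/(k − 1).
  (ii) Total incidences bk = vr, so b = vr/k.
Step 1: r = λ(v − 1)/(k − 1) = 1·(65 − 1)/(5 − 1) = 1·64/4 = 64/4 = 16.
Step 2: b = vr/k = 65·16/5 = 1040/5 = 208.
Check integrality: r = 16 ∈ Z ✓, b = 208 ∈ Z ✓.
(These identities are necessary conditions: they determine r and b for any design with these parameters, but do not by themselves prove that one exists.)

r = 16, b = 208.


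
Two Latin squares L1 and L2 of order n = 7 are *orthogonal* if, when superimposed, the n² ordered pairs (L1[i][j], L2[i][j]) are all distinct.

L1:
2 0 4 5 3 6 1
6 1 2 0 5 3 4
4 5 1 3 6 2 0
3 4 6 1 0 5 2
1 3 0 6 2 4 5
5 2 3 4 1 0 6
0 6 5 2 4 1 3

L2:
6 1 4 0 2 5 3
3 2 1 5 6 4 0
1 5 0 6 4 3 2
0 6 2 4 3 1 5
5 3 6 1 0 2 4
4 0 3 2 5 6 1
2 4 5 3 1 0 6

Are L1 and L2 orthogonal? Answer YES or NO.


Form the n² = 49 superimposed pairs (L1[i][j], L2[i][j]), row by row (rows and columns indexed from 0):
row 0: (2,6) (0,1) (4,4) (5,0) (3,2) (6,5) (1,3)
row 1: (6,3) (1,2) (2,1) (0,5) (5,6) (3,4) (4,0)
row 2: (4,1) (5,5) (1,0) (3,6) (6,4) (2,3) (0,2)
row 3: (3,0) (4,6) (6,2) (1,4) (0,3) (5,1) (2,5)
row 4: (1,5) (3,3) (0,6) (6,1) (2,0) (4,2) (5,4)
row 5: (5,4) (2,0) (3,3) (4,2) (1,5) (0,6) (6,1)
row 6: (0,2) (6,4) (5,5) (2,3) (4,1) (1,0) (3,6)
Orthogonality requires all 49 pairs distinct.
But the pair (5,4) repeats: cell (4,6) has L1 = 5, L2 = 4, and cell (5,0) has L1 = 5, L2 = 4.
A repeated pair means some other pair never occurs (only 35 distinct pairs out of 49), so the squares are not orthogonal.
Conclusion: NO.

NO


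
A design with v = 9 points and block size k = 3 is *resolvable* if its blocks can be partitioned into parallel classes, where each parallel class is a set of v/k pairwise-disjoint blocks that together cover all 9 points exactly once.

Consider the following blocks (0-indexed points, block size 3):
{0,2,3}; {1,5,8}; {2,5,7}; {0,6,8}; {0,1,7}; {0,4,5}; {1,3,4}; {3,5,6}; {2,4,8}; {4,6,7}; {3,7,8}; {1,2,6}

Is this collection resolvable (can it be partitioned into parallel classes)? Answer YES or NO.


v = 9, block size k = 3, number of blocks = 12.
For resolvability, blocks must partition into parallel classes of size v/k = 3.
Total blocks must therefore be a multiple of 3: 12 = 3·4 + 0 ⇒ divisible ✓.
Greedy packing gives 4 candidate class(es). Each should be a full parallel class (size 3, covers all 9 points).
  Class 1 (3 blocks): {0,2,3}; {1,5,8}; {4,6,7}. Points covered: [0, 1, 2, 3, 4, 5, 6, 7, 8].
  Class 2 (3 blocks): {2,5,7}; {0,6,8}; {1,3,4}. Points covered: [0, 1, 2, 3, 4, 5, 6, 7, 8].
  Class 3 (3 blocks): {0,1,7}; {3,5,6}; {2,4,8}. Points covered: [0, 1, 2, 3, 4, 5, 6, 7, 8].
  Class 4 (3 blocks): {0,4,5}; {3,7,8}; {1,2,6}. Points covered: [0, 1, 2, 3, 4, 5, 6, 7, 8].
All classes full (size 3)? YES. All classes cover every point? YES.
Resolvable? YES.

YES


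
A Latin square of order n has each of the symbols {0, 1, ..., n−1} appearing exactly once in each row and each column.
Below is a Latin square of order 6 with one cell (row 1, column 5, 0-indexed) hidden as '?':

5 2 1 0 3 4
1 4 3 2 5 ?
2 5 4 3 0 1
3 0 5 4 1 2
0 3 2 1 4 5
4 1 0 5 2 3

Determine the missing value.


Row 1 contains symbols [1, 2, 3, 4, 5] — missing [0].
Column 5 contains symbols [1, 2, 3, 4, 5] — missing [0].
The missing symbol must appear in both missing sets; intersection = [0].
Therefore the hidden value is 0.

Missing value = 0.


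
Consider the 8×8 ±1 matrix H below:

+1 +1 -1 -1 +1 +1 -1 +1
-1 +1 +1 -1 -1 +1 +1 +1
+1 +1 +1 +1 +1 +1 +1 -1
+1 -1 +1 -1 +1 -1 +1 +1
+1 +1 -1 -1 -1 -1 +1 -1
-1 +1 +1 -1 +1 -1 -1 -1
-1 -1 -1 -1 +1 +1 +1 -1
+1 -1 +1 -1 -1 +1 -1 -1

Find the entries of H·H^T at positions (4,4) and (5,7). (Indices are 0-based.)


Row 4 of H: [1, 1, -1, -1, -1, -1, 1, -1].
Row 5 of H: [-1, 1, 1, -1, 1, -1, -1, -1].
Row 7 of H: [1, -1, 1, -1, -1, 1, -1, -1].
(H·H^T)[4][4] = Σ_j H[4][j]·H[4][j] = (1)² + (1)² + (-1)² + (-1)² + (-1)² + (-1)² + (1)² + (-1)² = 1 + 1 + 1 + 1 + 1 + 1 + 1 + 1 = 8.
(H·H^T)[5][7] = Σ_j H[5][j]·H[7][j] = (-1)·(1) + (1)·(-1) + (1)·(1) + (-1)·(-1) + (1)·(-1) + (-1)·(1) + (-1)·(-1) + (-1)·(-1) = -1 + -1 + 1 + 1 + -1 + -1 + 1 + 1 = 0.
So rows 5 and 7 are orthogonal; the diagonal entry equals n = 8.

(4,4) entry = 8; (5,7) entry = 0.


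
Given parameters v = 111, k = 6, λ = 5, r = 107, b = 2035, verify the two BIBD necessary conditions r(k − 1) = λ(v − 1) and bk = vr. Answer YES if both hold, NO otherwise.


Condition (i): r(k − 1) = 107·5 = 535; λ(v − 1) = 5·110 = 550. Match? NO.
Condition (ii): bk = 2035·6 = 12210; vr = 111·107 = 11877. Match? NO.
Both conditions hold? NO.

NO


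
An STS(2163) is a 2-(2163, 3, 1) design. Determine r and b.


An STS(v) is a 2-(v, 3, 1) BIBD: block size k = 3, λ = 1.
Replication: r(k − 1) = λ(v − 1) ⇒ r·2 = 2163 − 1 = 2162 ⇒ r = 1081.
Block count: bk = vr ⇒ b·3 = 2163·1081 = 2338203 ⇒ b = 779401.
(Check via b = v(v − 1)/6 = 2163·2162/6 = 4676406/6 = 779401.)

r = 1081, b = 779401.


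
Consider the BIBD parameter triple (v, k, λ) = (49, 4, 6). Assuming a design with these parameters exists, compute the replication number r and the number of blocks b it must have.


Any 2-(v, k, λ) BIBD satisfies two necessary conditions:
  (i)  Each point sits in r blocks, and counting incidences through any fixed point gives r(k − 1) = λ(v − 1), so r = λ(v − 1)/(k − 1).
  (ii) Total incidences bk = vr, so b = vr/k.
Step 1: r = λ(v − 1)/(k − 1) = 6·(49 − 1)/(4 − 1) = 6·48/3 = 288/3 = 96.
Step 2: b = vr/k = 49·96/4 = 4704/4 = 1176.
Check integrality: r = 96 ∈ Z ✓, b = 1176 ∈ Z ✓.
(These identities are necessary conditions: they determine r and b for any design with these parameters, but do not by themselves prove that one exists.)

r = 96, b = 1176.


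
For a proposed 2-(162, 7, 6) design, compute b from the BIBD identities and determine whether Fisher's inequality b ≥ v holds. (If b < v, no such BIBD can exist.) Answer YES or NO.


r = λ(v − 1)/(k − 1) = 6·161/6 = 161.
b = vr/k = 162·161/7 = 3726.
Fisher's inequality: b ≥ v ⇔ 3726 ≥ 162? YES.

YES


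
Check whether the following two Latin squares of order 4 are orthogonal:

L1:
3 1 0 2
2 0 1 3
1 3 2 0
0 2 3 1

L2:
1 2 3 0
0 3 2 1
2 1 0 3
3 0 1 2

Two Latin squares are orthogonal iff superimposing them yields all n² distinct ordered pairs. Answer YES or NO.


Form the n² = 16 superimposed pairs (L1[i][j], L2[i][j]), row by row (rows and columns indexed from 0):
row 0: (3,1) (1,2) (0,3) (2,0)
row 1: (2,0) (0,3) (1,2) (3,1)
row 2: (1,2) (3,1) (2,0) (0,3)
row 3: (0,3) (2,0) (3,1) (1,2)
Orthogonality requires all 16 pairs distinct.
But the pair (2,0) repeats: cell (0,3) has L1 = 2, L2 = 0, and cell (1,0) has L1 = 2, L2 = 0.
A repeated pair means some other pair never occurs (only 4 distinct pairs out of 16), so the squares are not orthogonal.
Conclusion: NO.

NO


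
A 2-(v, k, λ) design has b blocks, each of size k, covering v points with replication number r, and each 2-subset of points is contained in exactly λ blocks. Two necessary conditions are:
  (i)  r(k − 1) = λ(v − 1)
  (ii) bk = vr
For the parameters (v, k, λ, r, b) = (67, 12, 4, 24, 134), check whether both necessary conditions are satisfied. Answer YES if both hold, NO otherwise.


Condition (i): r(k − 1) = 24·11 = 264; λ(v − 1) = 4·66 = 264. Match? YES.
Condition (ii): bk = 134·12 = 1608; vr = 67·24 = 1608. Match? YES.
Both conditions hold? YES.

YES


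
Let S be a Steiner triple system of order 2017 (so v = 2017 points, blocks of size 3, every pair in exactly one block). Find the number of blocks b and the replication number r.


An STS(v) is a 2-(v, 3, 1) BIBD: block size k = 3, λ = 1.
Replication: r(k − 1) = λ(v − 1) ⇒ r·2 = 2017 − 1 = 2016 ⇒ r = 1008.
Block count: b = v(v − 1)/6 = 2017·2016/6 = 4066272/6 = 677712.

r = 1008, b = 677712.


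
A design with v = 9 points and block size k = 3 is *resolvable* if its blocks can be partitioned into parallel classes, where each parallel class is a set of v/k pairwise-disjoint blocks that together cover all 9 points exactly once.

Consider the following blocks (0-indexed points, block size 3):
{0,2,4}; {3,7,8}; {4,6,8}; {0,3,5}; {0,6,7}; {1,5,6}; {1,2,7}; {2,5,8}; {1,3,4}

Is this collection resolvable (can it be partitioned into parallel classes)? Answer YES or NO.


v = 9, block size k = 3, number of blocks = 9.
For resolvability, blocks must partition into parallel classes of size v/k = 3.
Total blocks must therefore be a multiple of 3: 9 = 3·3 + 0 ⇒ divisible ✓.
Greedy packing gives 3 candidate class(es). Each should be a full parallel class (size 3, covers all 9 points).
  Class 1 (3 blocks): {0,2,4}; {3,7,8}; {1,5,6}. Points covered: [0, 1, 2, 3, 4, 5, 6, 7, 8].
  Class 2 (3 blocks): {4,6,8}; {0,3,5}; {1,2,7}. Points covered: [0, 1, 2, 3, 4, 5, 6, 7, 8].
  Class 3 (3 blocks): {0,6,7}; {2,5,8}; {1,3,4}. Points covered: [0, 1, 2, 3, 4, 5, 6, 7, 8].
All classes full (size 3)? YES. All classes cover every point? YES.
Resolvable? YES.

YES


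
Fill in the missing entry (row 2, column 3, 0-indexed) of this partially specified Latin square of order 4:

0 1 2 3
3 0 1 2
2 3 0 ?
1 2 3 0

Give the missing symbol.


Row 2 contains symbols [0, 2, 3] — missing [1].
Column 3 contains symbols [0, 2, 3] — missing [1].
The missing symbol must appear in both missing sets; intersection = [1].
Therefore the hidden value is 1.

Missing value = 1.


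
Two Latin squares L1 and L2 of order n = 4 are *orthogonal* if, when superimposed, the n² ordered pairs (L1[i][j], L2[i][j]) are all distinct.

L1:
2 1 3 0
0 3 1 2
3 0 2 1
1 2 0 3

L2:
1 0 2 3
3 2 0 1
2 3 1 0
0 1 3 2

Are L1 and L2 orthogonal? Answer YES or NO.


Form the n² = 16 superimposed pairs (L1[i][j], L2[i][j]), row by row (rows and columns indexed from 0):
row 0: (2,1) (1,0) (3,2) (0,3)
row 1: (0,3) (3,2) (1,0) (2,1)
row 2: (3,2) (0,3) (2,1) (1,0)
row 3: (1,0) (2,1) (0,3) (3,2)
Orthogonality requires all 16 pairs distinct.
But the pair (0,3) repeats: cell (0,3) has L1 = 0, L2 = 3, and cell (1,0) has L1 = 0, L2 = 3.
A repeated pair means some other pair never occurs (only 4 distinct pairs out of 16), so the squares are not orthogonal.
Conclusion: NO.

NO


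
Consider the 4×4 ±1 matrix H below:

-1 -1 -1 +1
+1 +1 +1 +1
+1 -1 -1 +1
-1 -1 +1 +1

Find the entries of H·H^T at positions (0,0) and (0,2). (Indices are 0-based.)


Row 0 of H: [-1, -1, -1, 1].
Row 2 of H: [1, -1, -1, 1].
(H·H^T)[0][0] = Σ_j H[0][j]·H[0][j] = (-1)² + (-1)² + (-1)² + (1)² = 1 + 1 + 1 + 1 = 4.
(H·H^T)[0][2] = Σ_j H[0][j]·H[2][j] = (-1)·(1) + (-1)·(-1) + (-1)·(-1) + (1)·(1) = -1 + 1 + 1 + 1 = 2.
Rows 0 and 2 are not orthogonal (dot product = 2 ≠ 0), so H is not a Hadamard matrix.

(0,0) entry = 4; (0,2) entry = 2.


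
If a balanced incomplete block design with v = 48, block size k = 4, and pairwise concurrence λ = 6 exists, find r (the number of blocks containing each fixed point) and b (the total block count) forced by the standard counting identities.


Any 2-(v, k, λ) BIBD satisfies two necessary conditions:
  (i)  Each point sits in r blocks, and counting incidences through any fixed point gives r(k − 1) = λ(v − 1), so r = λ(v − 1)/(k − 1).
  (ii) Total incidences bk = vr, so b = vr/k.
Step 1: r = λ(v − 1)/(k − 1) = 6·(48 − 1)/(4 − 1) = 6·47/3 = 282/3 = 94.
Step 2: b = vr/k = 48·94/4 = 4512/4 = 1128.
Check integrality: r = 94 ∈ Z ✓, b = 1128 ∈ Z ✓.
(These identities are necessary conditions: they determine r and b for any design with these parameters, but do not by themselves prove that one exists.)

r = 94, b = 1128.


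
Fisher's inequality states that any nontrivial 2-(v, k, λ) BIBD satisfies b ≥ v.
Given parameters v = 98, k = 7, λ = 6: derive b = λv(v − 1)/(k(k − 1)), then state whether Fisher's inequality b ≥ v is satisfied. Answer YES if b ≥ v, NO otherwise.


b = λv(v − 1)/(k(k − 1)) = 6·98·97/(7·6) = 57036/42 = 1358.
Compare with v = 98: b ≥ v, so Fisher's inequality holds.

YES


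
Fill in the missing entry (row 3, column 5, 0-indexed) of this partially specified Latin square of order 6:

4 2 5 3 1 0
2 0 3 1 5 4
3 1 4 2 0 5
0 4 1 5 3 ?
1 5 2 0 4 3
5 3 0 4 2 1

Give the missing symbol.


Row 3 contains symbols [0, 1, 3, 4, 5] — missing [2].
Column 5 contains symbols [0, 1, 3, 4, 5] — missing [2].
The missing symbol must appear in both missing sets; intersection = [2].
Therefore the hidden value is 2.

Missing value = 2.


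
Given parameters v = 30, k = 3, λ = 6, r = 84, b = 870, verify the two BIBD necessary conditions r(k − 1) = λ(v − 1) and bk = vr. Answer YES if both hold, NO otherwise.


Condition (i): r(k − 1) = 84·2 = 168; λ(v − 1) = 6·29 = 174. Match? NO.
Condition (ii): bk = 870·3 = 2610; vr = 30·84 = 2520. Match? NO.
Both conditions hold? NO.

NO


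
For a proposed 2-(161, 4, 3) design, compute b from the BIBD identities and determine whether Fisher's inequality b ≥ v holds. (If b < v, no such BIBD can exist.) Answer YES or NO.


r = λ(v − 1)/(k − 1) = 3·160/3 = 160.
b = vr/k = 161·160/4 = 6440.
Fisher's inequality: b ≥ v ⇔ 6440 ≥ 161? YES.

YES


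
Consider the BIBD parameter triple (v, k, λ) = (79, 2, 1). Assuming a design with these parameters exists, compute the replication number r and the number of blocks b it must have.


Any 2-(v, k, λ) BIBD satisfies two necessary conditions:
  (i)  Each point sits in r blocks, and counting incidences through any fixed point gives r(k − 1) = λ(v − 1), so r = λ(v − 1)/(k − 1).
  (ii) Total incidences bk = vr, so b = vr/k.
Step 1: r = λ(v − 1)/(k − 1) = 1·(79 − 1)/(2 − 1) = 1·78/1 = 78/1 = 78.
Step 2: b = vr/k = 79·78/2 = 6162/2 = 3081.
Check integrality: r = 78 ∈ Z ✓, b = 3081 ∈ Z ✓.
(These identities are necessary conditions: they determine r and b for any design with these parameters, but do not by themselves prove that one exists.)

r = 78, b = 3081.


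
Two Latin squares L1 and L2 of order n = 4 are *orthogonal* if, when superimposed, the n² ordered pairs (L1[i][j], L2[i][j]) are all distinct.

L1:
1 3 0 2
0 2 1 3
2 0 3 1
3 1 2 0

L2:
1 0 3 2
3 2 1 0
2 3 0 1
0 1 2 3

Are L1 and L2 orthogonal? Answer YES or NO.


Form the n² = 16 superimposed pairs (L1[i][j], L2[i][j]), row by row (rows and columns indexed from 0):
row 0: (1,1) (3,0) (0,3) (2,2)
row 1: (0,3) (2,2) (1,1) (3,0)
row 2: (2,2) (0,3) (3,0) (1,1)
row 3: (3,0) (1,1) (2,2) (0,3)
Orthogonality requires all 16 pairs distinct.
But the pair (0,3) repeats: cell (0,2) has L1 = 0, L2 = 3, and cell (1,0) has L1 = 0, L2 = 3.
A repeated pair means some other pair never occurs (only 4 distinct pairs out of 16), so the squares are not orthogonal.
Conclusion: NO.

NO


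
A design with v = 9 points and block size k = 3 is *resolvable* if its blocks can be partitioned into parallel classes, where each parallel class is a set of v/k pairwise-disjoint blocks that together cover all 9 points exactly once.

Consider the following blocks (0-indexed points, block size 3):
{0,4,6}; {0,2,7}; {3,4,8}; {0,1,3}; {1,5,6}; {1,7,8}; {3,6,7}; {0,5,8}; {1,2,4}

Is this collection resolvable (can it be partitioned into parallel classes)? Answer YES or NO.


v = 9, block size k = 3, number of blocks = 9.
For resolvability, blocks must partition into parallel classes of size v/k = 3.
Total blocks must therefore be a multiple of 3: 9 = 3·3 + 0 ⇒ divisible ✓.
Consider block {0,4,6}. The only other block(s) in the collection disjoint from it are {1,7,8} — just 1 block(s). Any parallel class containing {0,4,6} would need 2 other blocks each disjoint from it, so no parallel class of size 3 can contain {0,4,6}.
Since every block must belong to some parallel class in a resolution, the collection cannot be partitioned into parallel classes.
Resolvable? NO.

NO


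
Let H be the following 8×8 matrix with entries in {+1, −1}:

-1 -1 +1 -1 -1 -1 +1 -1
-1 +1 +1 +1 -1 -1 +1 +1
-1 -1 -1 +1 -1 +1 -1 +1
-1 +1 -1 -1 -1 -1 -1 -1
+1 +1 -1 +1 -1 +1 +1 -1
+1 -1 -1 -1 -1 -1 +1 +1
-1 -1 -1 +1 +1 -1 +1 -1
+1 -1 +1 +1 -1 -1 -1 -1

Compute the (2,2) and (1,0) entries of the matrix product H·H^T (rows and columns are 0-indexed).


Row 0 of H: [-1, -1, 1, -1, -1, -1, 1, -1].
Row 1 of H: [-1, 1, 1, 1, -1, -1, 1, 1].
Row 2 of H: [-1, -1, -1, 1, -1, 1, -1, 1].
(H·H^T)[2][2] = Σ_j H[2][j]·H[2][j] = (-1)² + (-1)² + (-1)² + (1)² + (-1)² + (1)² + (-1)² + (1)² = 1 + 1 + 1 + 1 + 1 + 1 + 1 + 1 = 8.
(H·H^T)[1][0] = Σ_j H[1][j]·H[0][j] = (-1)·(-1) + (1)·(-1) + (1)·(1) + (1)·(-1) + (-1)·(-1) + (-1)·(-1) + (1)·(1) + (1)·(-1) = 1 + -1 + 1 + -1 + 1 + 1 + 1 + -1 = 2.
Rows 1 and 0 are not orthogonal (dot product = 2 ≠ 0), so H is not a Hadamard matrix.

(2,2) entry = 8; (1,0) entry = 2.


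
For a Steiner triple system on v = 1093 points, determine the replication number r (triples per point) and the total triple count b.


An STS(v) is a 2-(v, 3, 1) BIBD: block size k = 3, λ = 1.
Replication: r(k − 1) = λ(v − 1) ⇒ r·2 = 1093 − 1 = 1092 ⇒ r = 546.
Block count: bk = vr ⇒ b·3 = 1093·546 = 596778 ⇒ b = 198926.

r = 546, b = 198926.


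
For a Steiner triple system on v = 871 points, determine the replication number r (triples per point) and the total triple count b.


An STS(v) is a 2-(v, 3, 1) BIBD: block size k = 3, λ = 1.
Replication: r(k − 1) = λ(v − 1) ⇒ r·2 = 871 − 1 = 870 ⇒ r = 435.
Block count: bk = vr ⇒ b·3 = 871·435 = 378885 ⇒ b = 126295.
(Check via b = v(v − 1)/6 = 871·870/6 = 757770/6 = 126295.)

r = 435, b = 126295.


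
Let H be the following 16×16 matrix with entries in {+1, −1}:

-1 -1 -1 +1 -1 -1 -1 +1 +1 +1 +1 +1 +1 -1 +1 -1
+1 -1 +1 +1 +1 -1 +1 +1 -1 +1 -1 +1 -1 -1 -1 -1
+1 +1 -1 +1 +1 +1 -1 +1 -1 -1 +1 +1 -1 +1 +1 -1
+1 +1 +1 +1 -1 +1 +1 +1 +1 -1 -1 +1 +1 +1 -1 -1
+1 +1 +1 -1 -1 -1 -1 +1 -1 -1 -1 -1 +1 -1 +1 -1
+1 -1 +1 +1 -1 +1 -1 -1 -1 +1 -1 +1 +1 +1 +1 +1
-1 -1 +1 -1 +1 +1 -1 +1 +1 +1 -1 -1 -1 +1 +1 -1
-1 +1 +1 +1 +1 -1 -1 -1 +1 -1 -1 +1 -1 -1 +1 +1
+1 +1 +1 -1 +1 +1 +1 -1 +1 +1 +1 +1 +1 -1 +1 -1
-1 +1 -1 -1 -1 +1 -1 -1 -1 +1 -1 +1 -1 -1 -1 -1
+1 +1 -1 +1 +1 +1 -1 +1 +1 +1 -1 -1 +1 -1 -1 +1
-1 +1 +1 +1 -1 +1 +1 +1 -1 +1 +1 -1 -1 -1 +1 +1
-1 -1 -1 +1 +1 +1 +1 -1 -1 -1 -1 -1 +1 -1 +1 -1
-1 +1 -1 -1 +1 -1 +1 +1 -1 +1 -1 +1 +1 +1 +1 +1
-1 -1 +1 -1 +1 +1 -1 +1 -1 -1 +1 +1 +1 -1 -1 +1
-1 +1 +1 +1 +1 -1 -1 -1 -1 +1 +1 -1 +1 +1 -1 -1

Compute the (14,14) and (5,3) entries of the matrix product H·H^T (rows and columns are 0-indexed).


Row 3 of H: [1, 1, 1, 1, -1, 1, 1, 1, 1, -1, -1, 1, 1, 1, -1, -1].
Row 5 of H: [1, -1, 1, 1, -1, 1, -1, -1, -1, 1, -1, 1, 1, 1, 1, 1].
Row 14 of H: [-1, -1, 1, -1, 1, 1, -1, 1, -1, -1, 1, 1, 1, -1, -1, 1].
(H·H^T)[14][14] = Σ_j H[14][j]·H[14][j] = (-1)² + (-1)² + (1)² + (-1)² + (1)² + (1)² + (-1)² + (1)² + (-1)² + (-1)² + (1)² + (1)² + (1)² + (-1)² + (-1)² + (1)² = 1 + 1 + 1 + 1 + 1 + 1 + 1 + 1 + 1 + 1 + 1 + 1 + 1 + 1 + 1 + 1 = 16.
(H·H^T)[5][3] = Σ_j H[5][j]·H[3][j] = (1)·(1) + (-1)·(1) + (1)·(1) + (1)·(1) + (-1)·(-1) + (1)·(1) + (-1)·(1) + (-1)·(1) + (-1)·(1) + (1)·(-1) + (-1)·(-1) + (1)·(1) + (1)·(1) + (1)·(1) + (1)·(-1) + (1)·(-1) = 1 + -1 + 1 + 1 + 1 + 1 + -1 + -1 + -1 + -1 + 1 + 1 + 1 + 1 + -1 + -1 = 2.
Rows 5 and 3 are not orthogonal (dot product = 2 ≠ 0), so H is not a Hadamard matrix.

(14,14) entry = 16; (5,3) entry = 2.


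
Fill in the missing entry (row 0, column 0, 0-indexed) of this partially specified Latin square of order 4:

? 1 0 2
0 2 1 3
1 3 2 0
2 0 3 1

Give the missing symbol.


Row 0 contains symbols [0, 1, 2] — missing [3].
Column 0 contains symbols [0, 1, 2] — missing [3].
The missing symbol must appear in both missing sets; intersection = [3].
Therefore the hidden value is 3.

Missing value = 3.


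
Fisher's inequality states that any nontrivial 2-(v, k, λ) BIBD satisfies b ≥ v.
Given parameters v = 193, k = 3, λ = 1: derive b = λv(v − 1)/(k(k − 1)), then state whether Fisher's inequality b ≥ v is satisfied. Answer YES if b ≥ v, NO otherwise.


r = λ(v − 1)/(k − 1) = 1·192/2 = 96.
b = vr/k = 193·96/3 = 6176.
Fisher's inequality: b ≥ v ⇔ 6176 ≥ 193? YES.

YES


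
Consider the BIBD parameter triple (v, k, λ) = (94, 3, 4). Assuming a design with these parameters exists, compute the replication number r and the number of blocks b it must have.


Any 2-(v, k, λ) BIBD satisfies two necessary conditions:
  (i)  Each point sits in r blocks, and counting incidences through any fixed point gives r(k − 1) = λ(v − 1), so r = λ(v − 1)/(k − 1).
  (ii) Total incidences bk = vr, so b = vr/k.
Step 1: r = λ(v − 1)/(k − 1) = 4·(94 − 1)/(3 − 1) = 4·93/2 = 372/2 = 186.
Step 2: b = vr/k = 94·186/3 = 17484/3 = 5828.
Check integrality: r = 186 ∈ Z ✓, b = 5828 ∈ Z ✓.
(These identities are necessary conditions: they determine r and b for any design with these parameters, but do not by themselves prove that one exists.)

r = 186, b = 5828.


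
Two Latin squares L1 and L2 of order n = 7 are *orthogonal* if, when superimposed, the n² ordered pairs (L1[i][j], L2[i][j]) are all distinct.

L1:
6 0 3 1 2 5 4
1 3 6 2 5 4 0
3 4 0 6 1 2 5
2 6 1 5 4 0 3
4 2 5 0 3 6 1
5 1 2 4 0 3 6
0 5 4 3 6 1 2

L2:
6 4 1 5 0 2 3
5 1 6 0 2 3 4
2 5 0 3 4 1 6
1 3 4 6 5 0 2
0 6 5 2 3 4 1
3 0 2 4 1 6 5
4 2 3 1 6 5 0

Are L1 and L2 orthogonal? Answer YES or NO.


Form the n² = 49 superimposed pairs (L1[i][j], L2[i][j]), row by row (rows and columns indexed from 0):
row 0: (6,6) (0,4) (3,1) (1,5) (2,0) (5,2) (4,3)
row 1: (1,5) (3,1) (6,6) (2,0) (5,2) (4,3) (0,4)
row 2: (3,2) (4,5) (0,0) (6,3) (1,4) (2,1) (5,6)
row 3: (2,1) (6,3) (1,4) (5,6) (4,5) (0,0) (3,2)
row 4: (4,0) (2,6) (5,5) (0,2) (3,3) (6,4) (1,1)
row 5: (5,3) (1,0) (2,2) (4,4) (0,1) (3,6) (6,5)
row 6: (0,4) (5,2) (4,3) (3,1) (6,6) (1,5) (2,0)
Orthogonality requires all 49 pairs distinct.
But the pair (1,5) repeats: cell (0,3) has L1 = 1, L2 = 5, and cell (1,0) has L1 = 1, L2 = 5.
A repeated pair means some other pair never occurs (only 28 distinct pairs out of 49), so the squares are not orthogonal.
Conclusion: NO.

NO


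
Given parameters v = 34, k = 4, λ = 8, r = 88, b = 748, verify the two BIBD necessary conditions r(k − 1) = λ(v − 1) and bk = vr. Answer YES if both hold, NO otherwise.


Condition (i): r(k − 1) = 88·3 = 264; λ(v − 1) = 8·33 = 264. Match? YES.
Condition (ii): bk = 748·4 = 2992; vr = 34·88 = 2992. Match? YES.
Both conditions hold? YES.

YES


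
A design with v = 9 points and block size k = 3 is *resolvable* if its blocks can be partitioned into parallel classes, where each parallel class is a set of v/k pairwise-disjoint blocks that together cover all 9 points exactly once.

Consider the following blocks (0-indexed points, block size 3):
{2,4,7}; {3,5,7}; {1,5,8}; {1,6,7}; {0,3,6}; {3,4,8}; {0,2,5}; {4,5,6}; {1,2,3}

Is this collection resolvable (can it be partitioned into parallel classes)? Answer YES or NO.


v = 9, block size k = 3, number of blocks = 9.
For resolvability, blocks must partition into parallel classes of size v/k = 3.
Total blocks must therefore be a multiple of 3: 9 = 3·3 + 0 ⇒ divisible ✓.
Consider block {3,5,7}. It intersects every other block in the collection, so no parallel class of size 3 can contain it.
Since every block must belong to some parallel class in a resolution, the collection cannot be partitioned into parallel classes.
Resolvable? NO.

NO


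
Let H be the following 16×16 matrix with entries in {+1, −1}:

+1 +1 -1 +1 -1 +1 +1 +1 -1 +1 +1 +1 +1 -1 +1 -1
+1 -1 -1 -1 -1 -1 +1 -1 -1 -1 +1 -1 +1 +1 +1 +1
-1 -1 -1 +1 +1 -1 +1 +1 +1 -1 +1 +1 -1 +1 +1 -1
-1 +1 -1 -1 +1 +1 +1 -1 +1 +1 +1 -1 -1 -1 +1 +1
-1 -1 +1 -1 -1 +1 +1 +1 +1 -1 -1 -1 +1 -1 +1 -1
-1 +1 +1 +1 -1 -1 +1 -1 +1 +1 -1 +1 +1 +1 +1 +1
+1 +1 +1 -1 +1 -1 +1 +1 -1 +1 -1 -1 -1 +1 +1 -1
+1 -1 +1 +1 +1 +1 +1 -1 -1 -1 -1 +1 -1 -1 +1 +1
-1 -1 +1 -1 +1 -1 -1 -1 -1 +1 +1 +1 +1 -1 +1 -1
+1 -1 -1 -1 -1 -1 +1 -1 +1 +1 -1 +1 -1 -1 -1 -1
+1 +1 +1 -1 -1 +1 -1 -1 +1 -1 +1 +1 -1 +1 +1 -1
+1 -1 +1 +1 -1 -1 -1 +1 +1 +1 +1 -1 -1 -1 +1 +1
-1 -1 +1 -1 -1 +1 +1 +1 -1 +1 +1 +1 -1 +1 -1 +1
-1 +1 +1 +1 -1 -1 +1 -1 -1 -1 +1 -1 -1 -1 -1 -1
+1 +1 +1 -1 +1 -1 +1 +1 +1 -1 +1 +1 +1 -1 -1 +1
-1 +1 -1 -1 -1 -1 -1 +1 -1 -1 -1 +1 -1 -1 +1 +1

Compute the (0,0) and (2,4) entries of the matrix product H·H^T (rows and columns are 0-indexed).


Row 0 of H: [1, 1, -1, 1, -1, 1, 1, 1, -1, 1, 1, 1, 1, -1, 1, -1].
Row 2 of H: [-1, -1, -1, 1, 1, -1, 1, 1, 1, -1, 1, 1, -1, 1, 1, -1].
Row 4 of H: [-1, -1, 1, -1, -1, 1, 1, 1, 1, -1, -1, -1, 1, -1, 1, -1].
(H·H^T)[0][0] = Σ_j H[0][j]·H[0][j] = (1)² + (1)² + (-1)² + (1)² + (-1)² + (1)² + (1)² + (1)² + (-1)² + (1)² + (1)² + (1)² + (1)² + (-1)² + (1)² + (-1)² = 1 + 1 + 1 + 1 + 1 + 1 + 1 + 1 + 1 + 1 + 1 + 1 + 1 + 1 + 1 + 1 = 16.
(H·H^T)[2][4] = Σ_j H[2][j]·H[4][j] = (-1)·(-1) + (-1)·(-1) + (-1)·(1) + (1)·(-1) + (1)·(-1) + (-1)·(1) + (1)·(1) + (1)·(1) + (1)·(1) + (-1)·(-1) + (1)·(-1) + (1)·(-1) + (-1)·(1) + (1)·(-1) + (1)·(1) + (-1)·(-1) = 1 + 1 + -1 + -1 + -1 + -1 + 1 + 1 + 1 + 1 + -1 + -1 + -1 + -1 + 1 + 1 = 0.
So rows 2 and 4 are orthogonal; the diagonal entry equals n = 16.

(0,0) entry = 16; (2,4) entry = 0.


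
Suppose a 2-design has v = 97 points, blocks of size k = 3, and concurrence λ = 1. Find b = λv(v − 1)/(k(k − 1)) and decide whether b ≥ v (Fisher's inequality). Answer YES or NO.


r = λ(v − 1)/(k − 1) = 1·96/2 = 48.
b = vr/k = 97·48/3 = 1552.
Fisher's inequality: b ≥ v ⇔ 1552 ≥ 97? YES.

YES


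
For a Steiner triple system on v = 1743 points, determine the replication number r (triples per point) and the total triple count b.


An STS(v) is a 2-(v, 3, 1) BIBD: block size k = 3, λ = 1.
Replication: r(k − 1) = λ(v − 1) ⇒ r·2 = 1743 − 1 = 1742 ⇒ r = 871.
Block count: bk = vr ⇒ b·3 = 1743·871 = 1518153 ⇒ b = 506051.

r = 871, b = 506051.


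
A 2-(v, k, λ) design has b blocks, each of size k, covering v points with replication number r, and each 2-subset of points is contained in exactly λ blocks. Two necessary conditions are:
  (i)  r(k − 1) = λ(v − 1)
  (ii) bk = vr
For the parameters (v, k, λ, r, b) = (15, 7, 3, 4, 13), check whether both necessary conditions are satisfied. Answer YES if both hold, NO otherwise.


Condition (i): r(k − 1) = 4·6 = 24; λ(v − 1) = 3·14 = 42. Match? NO.
Condition (ii): bk = 13·7 = 91; vr = 15·4 = 60. Match? NO.
Both conditions hold? NO.

NO


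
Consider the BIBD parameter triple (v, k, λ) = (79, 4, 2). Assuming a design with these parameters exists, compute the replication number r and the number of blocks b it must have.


Any 2-(v, k, λ) BIBD satisfies two necessary conditions:
  (i)  Each point sits in r blocks, and counting incidences through any fixed point gives r(k − 1) = λ(v − 1), so r = λ(v − 1)/(k − 1).
  (ii) Total incidences bk = vr, so b = vr/k.
Step 1: r = λ(v − 1)/(k − 1) = 2·(79 − 1)/(4 − 1) = 2·78/3 = 156/3 = 52.
Step 2: b = vr/k = 79·52/4 = 4108/4 = 1027.
Check integrality: r = 52 ∈ Z ✓, b = 1027 ∈ Z ✓.
(These identities are necessary conditions: they determine r and b for any design with these parameters, but do not by themselves prove that one exists.)

r = 52, b = 1027.
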